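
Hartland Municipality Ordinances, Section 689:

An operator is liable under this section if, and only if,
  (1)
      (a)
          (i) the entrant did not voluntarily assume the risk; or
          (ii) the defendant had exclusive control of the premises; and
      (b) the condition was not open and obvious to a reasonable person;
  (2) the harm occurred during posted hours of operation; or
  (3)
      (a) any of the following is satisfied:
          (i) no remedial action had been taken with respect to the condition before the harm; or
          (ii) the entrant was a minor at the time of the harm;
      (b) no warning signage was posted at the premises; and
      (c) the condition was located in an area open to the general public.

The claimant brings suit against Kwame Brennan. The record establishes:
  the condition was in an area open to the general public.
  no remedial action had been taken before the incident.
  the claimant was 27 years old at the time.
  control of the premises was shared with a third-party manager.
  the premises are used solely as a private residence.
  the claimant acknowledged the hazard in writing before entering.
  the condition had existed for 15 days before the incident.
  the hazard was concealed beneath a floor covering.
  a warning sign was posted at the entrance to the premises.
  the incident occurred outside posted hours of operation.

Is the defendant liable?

No — not liable.

(i) no assumed risk — not met.
(ii) exclusive control — not met.
(a): F OR F → false.
(b) not open/obvious — satisfied.
(1): F AND T → false.
(2) during posted hours — fails.
(i) no remedial action — holds.
(ii) entrant a minor — not met.
(a) = T OR F = true.
(b) no signage posted — not satisfied.
(c) public area — holds.
(3) = T AND F AND T = false.
Overall: F OR F OR F → false.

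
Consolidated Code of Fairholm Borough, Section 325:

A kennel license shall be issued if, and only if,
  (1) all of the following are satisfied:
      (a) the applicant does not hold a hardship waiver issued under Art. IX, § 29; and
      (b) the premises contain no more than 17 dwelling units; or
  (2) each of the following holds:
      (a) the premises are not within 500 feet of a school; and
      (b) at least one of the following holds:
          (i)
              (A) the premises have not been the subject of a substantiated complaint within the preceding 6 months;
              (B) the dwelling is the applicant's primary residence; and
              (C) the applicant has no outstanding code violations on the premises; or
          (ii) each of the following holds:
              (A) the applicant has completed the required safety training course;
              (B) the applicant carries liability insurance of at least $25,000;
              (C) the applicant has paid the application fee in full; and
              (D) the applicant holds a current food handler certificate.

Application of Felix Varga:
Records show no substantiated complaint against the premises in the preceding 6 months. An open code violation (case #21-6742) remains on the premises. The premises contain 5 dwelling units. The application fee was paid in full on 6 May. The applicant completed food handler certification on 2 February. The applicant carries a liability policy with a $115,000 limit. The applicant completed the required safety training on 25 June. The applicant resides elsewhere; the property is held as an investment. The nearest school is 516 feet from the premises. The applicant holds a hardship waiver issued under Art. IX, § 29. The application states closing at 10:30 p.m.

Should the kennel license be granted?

(a) not (hardship waiver) — not satisfied.
(b) ≤ 17 units — met.
So (1) is not satisfied (F AND T).
(a) ≥500 ft from school — satisfied.
(A) no complaint in 6 mo. — satisfied.
(B) primary residence — not met.
(C) no code violations — not met.
(i) = T AND F AND F = false.
(A) safety training — satisfied.
(B) insurance ≥ $25,000 — holds.
(C) fee paid — met.
(D) food handler cert. — satisfied.
(ii) = T AND T AND T AND T = true.
(b): F OR T → true.
(2) = T AND T = true.
So Overall is satisfied (F OR T).

Yes — granted.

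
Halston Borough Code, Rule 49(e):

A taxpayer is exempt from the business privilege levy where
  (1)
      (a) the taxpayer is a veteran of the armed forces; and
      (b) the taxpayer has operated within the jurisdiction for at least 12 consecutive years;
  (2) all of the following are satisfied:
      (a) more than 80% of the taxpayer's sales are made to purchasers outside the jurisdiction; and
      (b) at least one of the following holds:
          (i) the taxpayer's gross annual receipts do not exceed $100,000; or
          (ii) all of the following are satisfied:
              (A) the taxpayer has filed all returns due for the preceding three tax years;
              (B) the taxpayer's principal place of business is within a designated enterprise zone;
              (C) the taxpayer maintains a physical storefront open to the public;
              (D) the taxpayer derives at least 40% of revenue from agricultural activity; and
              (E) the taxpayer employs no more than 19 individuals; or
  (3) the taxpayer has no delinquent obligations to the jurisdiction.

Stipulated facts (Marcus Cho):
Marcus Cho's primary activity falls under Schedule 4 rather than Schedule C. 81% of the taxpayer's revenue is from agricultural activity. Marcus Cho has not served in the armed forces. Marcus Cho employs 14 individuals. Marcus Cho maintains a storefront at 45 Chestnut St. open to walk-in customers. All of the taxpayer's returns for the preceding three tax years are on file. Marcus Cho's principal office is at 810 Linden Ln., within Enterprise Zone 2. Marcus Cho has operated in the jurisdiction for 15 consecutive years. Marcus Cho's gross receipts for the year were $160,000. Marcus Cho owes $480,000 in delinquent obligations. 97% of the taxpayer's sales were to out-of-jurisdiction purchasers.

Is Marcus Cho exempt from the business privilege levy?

(a) veteran — fails.
(b) ≥ 12 yrs in jurisdiction — holds.
(1) = F AND T = false.
(a) >80% out-of-jur. sales — satisfied.
(i) receipts ≤ $100,000 — not satisfied.
(A) returns current — holds.
(B) in enterprise zone — holds.
(C) has storefront — holds.
(D) ≥40% agricultural — holds.
(E) ≤ 19 employees — holds.
So (ii) is satisfied (T AND T AND T AND T AND T).
(b) = F OR T = true.
(2): T AND T → true.
(3) no delinquency — not satisfied.
Overall: F OR T OR F → true.

Yes — exempt.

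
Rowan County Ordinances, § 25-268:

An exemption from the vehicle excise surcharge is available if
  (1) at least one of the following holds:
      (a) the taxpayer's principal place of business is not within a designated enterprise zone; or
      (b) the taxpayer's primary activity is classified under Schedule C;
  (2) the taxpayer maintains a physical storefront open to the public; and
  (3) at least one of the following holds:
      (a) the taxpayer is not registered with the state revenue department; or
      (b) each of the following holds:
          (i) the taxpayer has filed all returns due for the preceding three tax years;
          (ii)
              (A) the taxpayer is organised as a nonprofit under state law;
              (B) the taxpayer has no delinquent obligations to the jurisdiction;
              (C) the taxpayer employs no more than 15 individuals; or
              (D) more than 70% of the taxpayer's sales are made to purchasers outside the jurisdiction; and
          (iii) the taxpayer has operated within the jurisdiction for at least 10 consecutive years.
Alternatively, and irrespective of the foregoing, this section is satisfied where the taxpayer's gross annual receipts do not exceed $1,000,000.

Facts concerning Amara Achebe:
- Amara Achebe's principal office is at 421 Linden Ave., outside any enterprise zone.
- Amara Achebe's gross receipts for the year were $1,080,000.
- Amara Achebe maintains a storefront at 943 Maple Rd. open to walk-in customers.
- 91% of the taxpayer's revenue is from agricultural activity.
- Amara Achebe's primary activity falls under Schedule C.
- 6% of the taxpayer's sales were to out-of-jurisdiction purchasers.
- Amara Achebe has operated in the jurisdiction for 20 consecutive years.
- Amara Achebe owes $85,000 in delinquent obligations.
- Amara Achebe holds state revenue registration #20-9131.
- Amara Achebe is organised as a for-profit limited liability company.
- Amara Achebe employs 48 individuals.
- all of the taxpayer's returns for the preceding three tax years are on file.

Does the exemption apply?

No — not exempt.

(a) not (in enterprise zone) — met.
(b) Schedule C activity — holds.
(1): T OR T → true.
(2) has storefront — holds.
(a) not (state-registered) — fails.
(i) returns current — holds.
(A) nonprofit — not satisfied.
(B) no delinquency — not met.
(C) ≤ 15 employees — fails.
(D) >70% out-of-jur. sales — not met.
(ii) = F OR F OR F OR F = false.
(iii) ≥ 10 yrs in jurisdiction — satisfied.
(b): T AND F AND T → false.
(3): F OR F → false.
So Overall is not satisfied (T AND T AND F).
Exception (receipts ≤ $1,000,000) — not satisfied.
Result: main false OR exception false → false.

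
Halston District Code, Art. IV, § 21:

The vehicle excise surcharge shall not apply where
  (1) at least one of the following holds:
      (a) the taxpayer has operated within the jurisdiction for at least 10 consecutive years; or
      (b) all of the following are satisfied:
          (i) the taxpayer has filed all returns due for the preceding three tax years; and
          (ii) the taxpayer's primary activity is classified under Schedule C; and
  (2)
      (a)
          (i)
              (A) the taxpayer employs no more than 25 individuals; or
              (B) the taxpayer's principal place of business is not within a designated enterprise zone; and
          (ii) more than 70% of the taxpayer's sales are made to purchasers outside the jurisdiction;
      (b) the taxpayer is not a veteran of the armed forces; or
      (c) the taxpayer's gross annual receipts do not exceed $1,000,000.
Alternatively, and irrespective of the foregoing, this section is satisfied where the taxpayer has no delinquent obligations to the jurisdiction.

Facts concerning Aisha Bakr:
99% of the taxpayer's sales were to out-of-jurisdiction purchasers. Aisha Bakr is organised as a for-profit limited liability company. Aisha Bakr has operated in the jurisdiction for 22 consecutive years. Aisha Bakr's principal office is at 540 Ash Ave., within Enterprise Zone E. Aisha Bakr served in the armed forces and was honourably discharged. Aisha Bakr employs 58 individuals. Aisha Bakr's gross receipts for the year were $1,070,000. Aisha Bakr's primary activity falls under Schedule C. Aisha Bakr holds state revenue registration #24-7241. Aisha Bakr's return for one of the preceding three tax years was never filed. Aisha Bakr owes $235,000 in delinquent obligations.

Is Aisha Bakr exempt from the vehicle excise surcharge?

No — not exempt.

(a) ≥ 10 yrs in jurisdiction — satisfied.
(i) returns current — not met.
(ii) Schedule C activity — met.
(b) = F AND T = false.
(1) = T OR F = true.
(A) ≤ 25 employees — not satisfied.
(B) not (in enterprise zone) — fails.
So (i) is not satisfied (F OR F).
(ii) >70% out-of-jur. sales — satisfied.
(a) = F AND T = false.
(b) not (veteran) — not satisfied.
(c) receipts ≤ $1,000,000 — fails.
So (2) is not satisfied (F OR F OR F).
So Overall is not satisfied (T AND F).
Exception (no delinquency) — not satisfied.
Result: main false OR exception false → false.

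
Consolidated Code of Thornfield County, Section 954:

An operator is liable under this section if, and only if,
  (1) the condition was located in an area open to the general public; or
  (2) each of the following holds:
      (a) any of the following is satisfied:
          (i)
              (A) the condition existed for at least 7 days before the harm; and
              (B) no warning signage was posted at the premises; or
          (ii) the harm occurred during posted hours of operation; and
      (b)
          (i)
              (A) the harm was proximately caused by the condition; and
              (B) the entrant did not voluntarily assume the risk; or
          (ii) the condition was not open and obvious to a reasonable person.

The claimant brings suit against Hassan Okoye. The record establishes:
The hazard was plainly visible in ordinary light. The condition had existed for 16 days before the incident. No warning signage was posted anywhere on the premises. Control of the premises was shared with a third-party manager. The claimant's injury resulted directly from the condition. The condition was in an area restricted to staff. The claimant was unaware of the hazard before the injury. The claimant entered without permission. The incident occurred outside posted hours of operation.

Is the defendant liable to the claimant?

(1) public area — not satisfied.
(A) condition ≥7 days old — holds.
(B) no signage posted — met.
So (i) is satisfied (T AND T).
(ii) during posted hours — not met.
So (a) is satisfied (T OR F).
(A) proximate cause — holds.
(B) no assumed risk — met.
So (i) is satisfied (T AND T).
(ii) not open/obvious — not satisfied.
(b): T OR F → true.
(2) = T AND T = true.
Overall = F OR T = true.

Yes — liable.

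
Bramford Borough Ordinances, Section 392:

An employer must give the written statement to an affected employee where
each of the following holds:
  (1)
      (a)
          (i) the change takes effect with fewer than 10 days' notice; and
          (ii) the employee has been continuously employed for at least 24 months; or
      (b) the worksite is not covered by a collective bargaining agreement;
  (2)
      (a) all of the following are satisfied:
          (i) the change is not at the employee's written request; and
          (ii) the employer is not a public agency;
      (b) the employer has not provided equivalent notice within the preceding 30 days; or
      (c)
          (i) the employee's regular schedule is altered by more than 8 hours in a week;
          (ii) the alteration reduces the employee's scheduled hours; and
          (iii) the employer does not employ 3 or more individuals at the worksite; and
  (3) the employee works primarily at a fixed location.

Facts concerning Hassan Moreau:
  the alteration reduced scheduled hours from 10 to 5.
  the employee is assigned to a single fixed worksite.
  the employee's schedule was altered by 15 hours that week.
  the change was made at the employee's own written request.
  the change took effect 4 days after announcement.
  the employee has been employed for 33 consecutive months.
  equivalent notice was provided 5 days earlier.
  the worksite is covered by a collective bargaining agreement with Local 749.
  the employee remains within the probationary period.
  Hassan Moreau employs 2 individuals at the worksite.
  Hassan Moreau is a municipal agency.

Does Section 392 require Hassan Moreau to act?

Yes — required.

(i) < 10 days' notice — satisfied.
(ii) tenure ≥ 24 mo. — holds.
So (a) is satisfied (T AND T).
(b) no CBA — fails.
So (1) is satisfied (T OR F).
(i) not employee-requested — not satisfied.
(ii) not (public agency) — fails.
So (a) is not satisfied (F AND F).
(b) no recent notice — not satisfied.
(i) schedule shift > 8h — holds.
(ii) hours reduced — satisfied.
(iii) not (≥ 3 at site) — satisfied.
(c): T AND T AND T → true.
(2): F OR F OR T → true.
(3) fixed location — met.
Overall: T AND T AND T → true.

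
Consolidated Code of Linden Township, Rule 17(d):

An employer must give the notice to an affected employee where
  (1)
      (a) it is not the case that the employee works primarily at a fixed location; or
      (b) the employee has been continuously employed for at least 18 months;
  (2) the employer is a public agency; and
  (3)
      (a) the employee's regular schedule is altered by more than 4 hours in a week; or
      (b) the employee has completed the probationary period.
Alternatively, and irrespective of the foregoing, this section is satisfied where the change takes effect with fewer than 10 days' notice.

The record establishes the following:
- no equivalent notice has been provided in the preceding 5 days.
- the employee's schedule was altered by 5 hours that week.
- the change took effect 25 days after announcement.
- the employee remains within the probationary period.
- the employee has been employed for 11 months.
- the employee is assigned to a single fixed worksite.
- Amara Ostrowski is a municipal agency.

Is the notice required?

No — not required.

(a) not (fixed location) — not met.
(b) tenure ≥ 18 mo. — fails.
(1) = F OR F = false.
(2) public agency — satisfied.
(a) schedule shift > 4h — met.
(b) past probation — not satisfied.
So (3) is satisfied (T OR F).
Overall = F AND T AND T = false.
Exception (< 10 days' notice) — not satisfied.
Result: main false OR exception false → false.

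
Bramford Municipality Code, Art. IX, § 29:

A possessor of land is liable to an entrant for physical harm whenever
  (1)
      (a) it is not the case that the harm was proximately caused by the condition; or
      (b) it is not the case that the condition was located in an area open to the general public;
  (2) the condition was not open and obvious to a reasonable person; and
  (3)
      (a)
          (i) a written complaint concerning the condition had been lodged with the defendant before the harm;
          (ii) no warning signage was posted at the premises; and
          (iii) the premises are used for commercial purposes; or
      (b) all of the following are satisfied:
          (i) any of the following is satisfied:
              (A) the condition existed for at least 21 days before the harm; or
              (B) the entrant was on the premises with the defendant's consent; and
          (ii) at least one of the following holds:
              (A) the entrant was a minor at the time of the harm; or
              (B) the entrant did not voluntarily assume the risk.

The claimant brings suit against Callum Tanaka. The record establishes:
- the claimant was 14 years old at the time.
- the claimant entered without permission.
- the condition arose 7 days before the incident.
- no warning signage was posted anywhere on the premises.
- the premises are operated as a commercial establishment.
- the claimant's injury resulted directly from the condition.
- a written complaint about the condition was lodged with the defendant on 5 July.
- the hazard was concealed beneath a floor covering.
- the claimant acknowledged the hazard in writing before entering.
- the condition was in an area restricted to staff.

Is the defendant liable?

Yes — liable.

(a) not (proximate cause) — not satisfied.
(b) not (public area) — met.
(1) = F OR T = true.
(2) not open/obvious — satisfied.
(i) complaint lodged — satisfied.
(ii) no signage posted — satisfied.
(iii) commercial use — holds.
(a): T AND T AND T → true.
(A) condition ≥21 days old — fails.
(B) consent to enter — not met.
(i): F OR F → false.
(A) entrant a minor — met.
(B) no assumed risk — not satisfied.
So (ii) is satisfied (T OR F).
So (b) is not satisfied (F AND T).
(3) = T OR F = true.
So Overall is satisfied (T AND T AND T).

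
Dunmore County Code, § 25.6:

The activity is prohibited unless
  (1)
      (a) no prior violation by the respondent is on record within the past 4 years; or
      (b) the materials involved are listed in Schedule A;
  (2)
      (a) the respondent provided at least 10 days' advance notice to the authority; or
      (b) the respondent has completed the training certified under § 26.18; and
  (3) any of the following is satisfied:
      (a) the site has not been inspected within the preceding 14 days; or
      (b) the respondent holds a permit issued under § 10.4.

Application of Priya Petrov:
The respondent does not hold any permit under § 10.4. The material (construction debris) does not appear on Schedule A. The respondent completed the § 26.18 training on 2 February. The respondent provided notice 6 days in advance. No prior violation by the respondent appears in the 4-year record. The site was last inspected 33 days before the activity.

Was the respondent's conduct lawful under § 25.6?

(a) no prior violation — holds.
(b) Schedule A material — fails.
(1) = T OR F = true.
(a) ≥10 days' notice — not satisfied.
(b) training certified — holds.
So (2) is satisfied (F OR T).
(a) not (site inspected) — holds.
(b) holds permit — fails.
(3): T OR F → true.
Overall = T AND T AND T = true.

Yes — lawful.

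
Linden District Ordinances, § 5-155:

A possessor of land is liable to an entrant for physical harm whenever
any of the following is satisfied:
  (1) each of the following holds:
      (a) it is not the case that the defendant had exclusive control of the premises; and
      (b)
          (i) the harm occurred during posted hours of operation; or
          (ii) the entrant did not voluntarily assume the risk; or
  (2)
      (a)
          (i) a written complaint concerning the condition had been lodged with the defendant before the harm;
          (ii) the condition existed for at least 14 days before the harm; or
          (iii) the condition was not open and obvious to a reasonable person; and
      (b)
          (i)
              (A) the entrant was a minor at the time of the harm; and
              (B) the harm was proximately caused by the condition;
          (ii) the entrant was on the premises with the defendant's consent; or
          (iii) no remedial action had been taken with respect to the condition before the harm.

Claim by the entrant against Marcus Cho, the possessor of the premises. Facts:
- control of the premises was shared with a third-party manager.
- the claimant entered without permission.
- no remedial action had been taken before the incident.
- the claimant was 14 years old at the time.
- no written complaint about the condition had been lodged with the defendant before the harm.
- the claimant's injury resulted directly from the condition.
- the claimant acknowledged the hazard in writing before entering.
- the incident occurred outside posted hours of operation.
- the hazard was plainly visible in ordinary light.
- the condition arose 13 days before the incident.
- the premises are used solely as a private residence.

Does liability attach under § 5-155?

No — not liable.

(a) not (exclusive control) — met.
(i) during posted hours — not satisfied.
(ii) no assumed risk — fails.
So (b) is not satisfied (F OR F).
So (1) is not satisfied (T AND F).
(i) complaint lodged — not met.
(ii) condition ≥14 days old — not satisfied.
(iii) not open/obvious — not satisfied.
(a) = F OR F OR F = false.
(A) entrant a minor — satisfied.
(B) proximate cause — holds.
(i) = T AND T = true.
(ii) consent to enter — fails.
(iii) no remedial action — satisfied.
(b) = T OR F OR T = true.
So (2) is not satisfied (F AND T).
So Overall is not satisfied (F OR F).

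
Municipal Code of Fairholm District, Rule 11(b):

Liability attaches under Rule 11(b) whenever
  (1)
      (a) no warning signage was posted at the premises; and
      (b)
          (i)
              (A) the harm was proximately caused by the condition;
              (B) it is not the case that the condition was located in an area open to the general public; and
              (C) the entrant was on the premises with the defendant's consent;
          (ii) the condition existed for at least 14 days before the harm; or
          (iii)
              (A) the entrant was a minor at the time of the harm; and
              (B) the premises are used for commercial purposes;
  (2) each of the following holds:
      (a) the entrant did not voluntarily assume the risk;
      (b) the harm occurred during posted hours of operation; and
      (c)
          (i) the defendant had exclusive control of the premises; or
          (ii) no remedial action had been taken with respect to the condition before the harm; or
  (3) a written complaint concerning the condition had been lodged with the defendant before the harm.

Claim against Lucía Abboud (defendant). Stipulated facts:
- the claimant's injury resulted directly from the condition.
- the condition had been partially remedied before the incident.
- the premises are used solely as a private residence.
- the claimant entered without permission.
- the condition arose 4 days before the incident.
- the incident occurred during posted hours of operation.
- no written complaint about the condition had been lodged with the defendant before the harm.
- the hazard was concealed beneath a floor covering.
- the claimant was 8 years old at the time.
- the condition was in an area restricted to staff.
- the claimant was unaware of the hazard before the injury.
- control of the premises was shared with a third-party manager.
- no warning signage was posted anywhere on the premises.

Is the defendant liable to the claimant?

(a) no signage posted — satisfied.
(A) proximate cause — satisfied.
(B) not (public area) — holds.
(C) consent to enter — fails.
(i) = T AND T AND F = false.
(ii) condition ≥14 days old — not satisfied.
(A) entrant a minor — satisfied.
(B) commercial use — not met.
So (iii) is not satisfied (T AND F).
So (b) is not satisfied (F OR F OR F).
(1) = T AND F = false.
(a) no assumed risk — satisfied.
(b) during posted hours — met.
(i) exclusive control — fails.
(ii) no remedial action — not met.
So (c) is not satisfied (F OR F).
(2): T AND T AND F → false.
(3) complaint lodged — not met.
So Overall is not satisfied (F OR F OR F).

No — not liable.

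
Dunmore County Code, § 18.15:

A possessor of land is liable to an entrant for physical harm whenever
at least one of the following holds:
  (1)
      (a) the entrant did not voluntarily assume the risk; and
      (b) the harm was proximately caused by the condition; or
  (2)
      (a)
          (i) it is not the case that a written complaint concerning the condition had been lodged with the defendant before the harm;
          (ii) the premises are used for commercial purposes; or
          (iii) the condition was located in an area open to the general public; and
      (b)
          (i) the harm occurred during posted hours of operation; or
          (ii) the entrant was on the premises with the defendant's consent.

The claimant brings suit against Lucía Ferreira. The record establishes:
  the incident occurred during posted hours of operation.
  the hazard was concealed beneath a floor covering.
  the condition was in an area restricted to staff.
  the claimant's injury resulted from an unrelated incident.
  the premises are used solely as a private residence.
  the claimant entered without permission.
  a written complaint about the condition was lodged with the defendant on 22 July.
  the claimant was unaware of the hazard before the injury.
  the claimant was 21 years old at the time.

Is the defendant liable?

(a) no assumed risk — satisfied.
(b) proximate cause — not satisfied.
So (1) is not satisfied (T AND F).
(i) not (complaint lodged) — not satisfied.
(ii) commercial use — not satisfied.
(iii) public area — not satisfied.
(a): F OR F OR F → false.
(i) during posted hours — holds.
(ii) consent to enter — fails.
So (b) is satisfied (T OR F).
(2): F AND T → false.
Overall = F OR F = false.

No — not liable.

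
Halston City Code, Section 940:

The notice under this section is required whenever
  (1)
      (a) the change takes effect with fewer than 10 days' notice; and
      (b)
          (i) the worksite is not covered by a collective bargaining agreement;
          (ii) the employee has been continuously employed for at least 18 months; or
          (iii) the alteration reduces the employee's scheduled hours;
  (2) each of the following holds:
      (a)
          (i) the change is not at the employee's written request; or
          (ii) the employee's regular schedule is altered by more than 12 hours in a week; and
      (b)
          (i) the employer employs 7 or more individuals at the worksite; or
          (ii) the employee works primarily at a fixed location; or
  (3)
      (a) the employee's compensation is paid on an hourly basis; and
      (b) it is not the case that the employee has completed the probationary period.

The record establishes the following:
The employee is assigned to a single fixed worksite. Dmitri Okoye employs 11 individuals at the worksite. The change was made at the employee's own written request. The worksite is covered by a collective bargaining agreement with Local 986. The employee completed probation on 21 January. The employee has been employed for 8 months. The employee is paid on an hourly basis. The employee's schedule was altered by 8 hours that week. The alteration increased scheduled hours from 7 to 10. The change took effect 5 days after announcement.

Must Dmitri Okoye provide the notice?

No — not required.

(a) < 10 days' notice — holds.
(i) no CBA — fails.
(ii) tenure ≥ 18 mo. — fails.
(iii) hours reduced — not met.
(b) = F OR F OR F = false.
(1) = T AND F = false.
(i) not employee-requested — fails.
(ii) schedule shift > 12h — not satisfied.
(a): F OR F → false.
(i) ≥ 7 at site — holds.
(ii) fixed location — satisfied.
So (b) is satisfied (T OR T).
(2) = F AND T = false.
(a) hourly-paid — holds.
(b) not (past probation) — not met.
(3): T AND F → false.
Overall = F OR F OR F = false.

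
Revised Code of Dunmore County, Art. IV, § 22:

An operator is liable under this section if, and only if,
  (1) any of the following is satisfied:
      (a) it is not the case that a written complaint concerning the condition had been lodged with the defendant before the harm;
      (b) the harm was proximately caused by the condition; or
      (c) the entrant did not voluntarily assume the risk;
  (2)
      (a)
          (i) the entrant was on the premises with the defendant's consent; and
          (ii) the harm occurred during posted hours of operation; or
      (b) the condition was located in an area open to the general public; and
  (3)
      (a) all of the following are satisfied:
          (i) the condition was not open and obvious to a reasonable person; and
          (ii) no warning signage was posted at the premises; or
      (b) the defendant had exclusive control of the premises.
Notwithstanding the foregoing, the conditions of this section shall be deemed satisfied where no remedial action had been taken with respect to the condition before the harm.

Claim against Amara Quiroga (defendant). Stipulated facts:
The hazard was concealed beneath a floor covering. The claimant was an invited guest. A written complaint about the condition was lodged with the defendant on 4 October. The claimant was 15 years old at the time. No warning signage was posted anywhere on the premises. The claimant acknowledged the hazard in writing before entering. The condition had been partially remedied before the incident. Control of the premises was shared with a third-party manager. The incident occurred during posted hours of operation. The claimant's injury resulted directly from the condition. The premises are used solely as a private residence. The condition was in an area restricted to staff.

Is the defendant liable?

(a) not (complaint lodged) — fails.
(b) proximate cause — met.
(c) no assumed risk — not met.
(1): F OR T OR F → true.
(i) consent to enter — satisfied.
(ii) during posted hours — holds.
(a): T AND T → true.
(b) public area — not satisfied.
(2) = T OR F = true.
(i) not open/obvious — met.
(ii) no signage posted — met.
(a): T AND T → true.
(b) exclusive control — not met.
So (3) is satisfied (T OR F).
So Overall is satisfied (T AND T AND T).
Exception (no remedial action) — not satisfied.
Result: main true OR exception false → true.

Yes — liable.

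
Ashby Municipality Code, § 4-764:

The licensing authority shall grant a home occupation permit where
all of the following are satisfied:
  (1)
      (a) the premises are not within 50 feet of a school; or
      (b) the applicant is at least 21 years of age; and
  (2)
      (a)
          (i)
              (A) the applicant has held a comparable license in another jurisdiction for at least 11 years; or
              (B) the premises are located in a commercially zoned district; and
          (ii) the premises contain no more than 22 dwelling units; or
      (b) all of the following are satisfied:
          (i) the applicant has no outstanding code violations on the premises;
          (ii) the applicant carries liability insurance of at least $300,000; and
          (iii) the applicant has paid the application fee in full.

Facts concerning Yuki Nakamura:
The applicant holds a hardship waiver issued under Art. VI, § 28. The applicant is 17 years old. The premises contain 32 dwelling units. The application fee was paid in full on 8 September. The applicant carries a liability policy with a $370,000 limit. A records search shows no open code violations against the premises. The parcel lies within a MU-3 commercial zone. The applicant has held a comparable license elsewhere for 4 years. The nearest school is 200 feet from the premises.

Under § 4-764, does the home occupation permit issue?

(a) ≥50 ft from school — holds.
(b) age ≥ 21 — fails.
(1): T OR F → true.
(A) prior license ≥ 11 yr — not met.
(B) commercially zoned — met.
(i) = F OR T = true.
(ii) ≤ 22 units — not met.
(a) = T AND F = false.
(i) no code violations — holds.
(ii) insurance ≥ $300,000 — met.
(iii) fee paid — satisfied.
(b): T AND T AND T → true.
(2): F OR T → true.
Overall: T AND T → true.

Yes — granted.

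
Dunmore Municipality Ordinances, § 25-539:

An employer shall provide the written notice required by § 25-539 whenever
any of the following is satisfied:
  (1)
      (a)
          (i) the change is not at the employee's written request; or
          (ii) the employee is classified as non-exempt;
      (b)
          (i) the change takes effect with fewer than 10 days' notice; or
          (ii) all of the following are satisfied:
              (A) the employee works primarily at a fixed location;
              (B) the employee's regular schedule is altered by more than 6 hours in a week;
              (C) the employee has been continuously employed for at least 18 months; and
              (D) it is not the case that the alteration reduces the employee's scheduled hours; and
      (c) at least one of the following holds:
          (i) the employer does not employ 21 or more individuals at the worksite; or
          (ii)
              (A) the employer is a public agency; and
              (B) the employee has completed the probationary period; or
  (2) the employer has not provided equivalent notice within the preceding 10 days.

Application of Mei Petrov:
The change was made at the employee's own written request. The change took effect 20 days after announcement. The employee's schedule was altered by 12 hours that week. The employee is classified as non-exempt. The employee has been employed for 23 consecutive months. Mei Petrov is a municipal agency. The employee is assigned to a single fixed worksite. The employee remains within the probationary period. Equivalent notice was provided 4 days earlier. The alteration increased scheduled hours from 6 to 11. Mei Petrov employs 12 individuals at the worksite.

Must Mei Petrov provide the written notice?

(i) not employee-requested — not satisfied.
(ii) non-exempt — satisfied.
(a) = F OR T = true.
(i) < 10 days' notice — not satisfied.
(A) fixed location — satisfied.
(B) schedule shift > 6h — holds.
(C) tenure ≥ 18 mo. — met.
(D) not (hours reduced) — holds.
So (ii) is satisfied (T AND T AND T AND T).
(b) = F OR T = true.
(i) not (≥ 21 at site) — holds.
(A) public agency — met.
(B) past probation — fails.
(ii): T AND F → false.
So (c) is satisfied (T OR F).
So (1) is satisfied (T AND T AND T).
(2) no recent notice — not satisfied.
So Overall is satisfied (T OR F).

Yes — required.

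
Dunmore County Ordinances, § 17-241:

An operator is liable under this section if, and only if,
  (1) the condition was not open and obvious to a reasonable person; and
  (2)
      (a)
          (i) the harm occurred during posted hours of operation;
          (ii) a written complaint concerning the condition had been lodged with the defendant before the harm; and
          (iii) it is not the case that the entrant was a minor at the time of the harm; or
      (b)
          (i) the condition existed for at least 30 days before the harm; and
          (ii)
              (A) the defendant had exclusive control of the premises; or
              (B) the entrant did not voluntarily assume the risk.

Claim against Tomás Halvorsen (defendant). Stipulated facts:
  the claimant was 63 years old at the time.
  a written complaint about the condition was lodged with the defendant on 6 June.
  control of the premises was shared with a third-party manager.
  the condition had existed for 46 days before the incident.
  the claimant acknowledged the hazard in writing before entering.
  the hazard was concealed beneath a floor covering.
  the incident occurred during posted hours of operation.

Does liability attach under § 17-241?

(1) not open/obvious — met.
(i) during posted hours — satisfied.
(ii) complaint lodged — satisfied.
(iii) not (entrant a minor) — satisfied.
(a) = T AND T AND T = true.
(i) condition ≥30 days old — holds.
(A) exclusive control — not met.
(B) no assumed risk — not met.
(ii) = F OR F = false.
So (b) is not satisfied (T AND F).
(2) = T OR F = true.
So Overall is satisfied (T AND T).

Yes — liable.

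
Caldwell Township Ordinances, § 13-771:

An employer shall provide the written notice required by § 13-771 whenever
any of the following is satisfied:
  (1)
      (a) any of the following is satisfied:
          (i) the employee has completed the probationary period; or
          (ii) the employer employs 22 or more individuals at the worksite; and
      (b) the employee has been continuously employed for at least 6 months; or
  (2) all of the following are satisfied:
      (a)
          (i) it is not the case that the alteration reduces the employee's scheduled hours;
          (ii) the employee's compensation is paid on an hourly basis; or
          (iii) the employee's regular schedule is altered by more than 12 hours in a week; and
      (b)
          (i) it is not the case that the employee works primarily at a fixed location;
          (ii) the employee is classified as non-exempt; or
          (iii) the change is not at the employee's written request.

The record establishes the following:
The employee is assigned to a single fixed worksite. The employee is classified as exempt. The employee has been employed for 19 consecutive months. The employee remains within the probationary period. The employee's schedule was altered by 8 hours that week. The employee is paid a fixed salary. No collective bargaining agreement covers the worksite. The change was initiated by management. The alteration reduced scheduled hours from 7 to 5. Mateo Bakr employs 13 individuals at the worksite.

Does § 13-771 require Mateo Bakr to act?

(i) past probation — fails.
(ii) ≥ 22 at site — fails.
(a): F OR F → false.
(b) tenure ≥ 6 mo. — satisfied.
(1): F AND T → false.
(i) not (hours reduced) — not satisfied.
(ii) hourly-paid — not met.
(iii) schedule shift > 12h — not satisfied.
(a): F OR F OR F → false.
(i) not (fixed location) — fails.
(ii) non-exempt — fails.
(iii) not employee-requested — holds.
(b): F OR F OR T → true.
So (2) is not satisfied (F AND T).
Overall: F OR F → false.

No — not required.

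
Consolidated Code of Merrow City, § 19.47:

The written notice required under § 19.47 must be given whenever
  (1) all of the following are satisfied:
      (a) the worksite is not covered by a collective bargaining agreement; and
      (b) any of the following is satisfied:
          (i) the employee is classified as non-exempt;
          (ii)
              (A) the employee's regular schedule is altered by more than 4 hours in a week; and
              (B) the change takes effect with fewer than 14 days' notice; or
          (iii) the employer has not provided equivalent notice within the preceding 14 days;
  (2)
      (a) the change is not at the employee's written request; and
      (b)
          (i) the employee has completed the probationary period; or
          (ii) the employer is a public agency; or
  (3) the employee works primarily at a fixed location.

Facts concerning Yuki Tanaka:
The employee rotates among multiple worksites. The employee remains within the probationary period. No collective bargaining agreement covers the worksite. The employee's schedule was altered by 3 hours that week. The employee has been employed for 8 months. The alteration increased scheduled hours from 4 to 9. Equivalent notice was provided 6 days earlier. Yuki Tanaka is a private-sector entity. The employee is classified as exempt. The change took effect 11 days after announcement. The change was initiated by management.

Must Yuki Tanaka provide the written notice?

(a) no CBA — holds.
(i) non-exempt — not met.
(A) schedule shift > 4h — not met.
(B) < 14 days' notice — holds.
(ii): F AND T → false.
(iii) no recent notice — not satisfied.
(b) = F OR F OR F = false.
(1): T AND F → false.
(a) not employee-requested — met.
(i) past probation — not satisfied.
(ii) public agency — not met.
So (b) is not satisfied (F OR F).
(2): T AND F → false.
(3) fixed location — not met.
So Overall is not satisfied (F OR F OR F).

No — not required.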